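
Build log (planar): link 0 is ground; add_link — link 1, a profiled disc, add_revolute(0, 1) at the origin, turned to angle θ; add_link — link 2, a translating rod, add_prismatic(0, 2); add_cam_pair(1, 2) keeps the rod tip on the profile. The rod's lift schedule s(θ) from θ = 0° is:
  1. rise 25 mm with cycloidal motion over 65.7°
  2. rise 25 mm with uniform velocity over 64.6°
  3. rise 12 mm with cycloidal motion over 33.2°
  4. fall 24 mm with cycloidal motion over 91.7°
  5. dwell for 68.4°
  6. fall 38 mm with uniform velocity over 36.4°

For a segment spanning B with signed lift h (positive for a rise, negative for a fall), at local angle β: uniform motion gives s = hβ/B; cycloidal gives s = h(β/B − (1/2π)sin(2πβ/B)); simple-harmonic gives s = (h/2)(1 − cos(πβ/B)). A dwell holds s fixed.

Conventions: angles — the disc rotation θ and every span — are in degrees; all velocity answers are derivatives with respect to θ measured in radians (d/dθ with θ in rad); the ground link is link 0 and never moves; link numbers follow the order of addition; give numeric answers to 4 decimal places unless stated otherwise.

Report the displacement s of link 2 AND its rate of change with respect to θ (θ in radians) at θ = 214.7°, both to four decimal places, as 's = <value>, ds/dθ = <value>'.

seg 1 [0°–65.7°] cycloidal, h=25: full span → s += 25 → s = 25.0000
seg 2 [65.7°–130.3°] uniform, h=25: full span → s += 25 → s = 50.0000
seg 3 [130.3°–163.5°] cycloidal, h=12: full span → s += 12 → s = 62.0000
seg 4 [163.5°–255.2°] cycloidal, h=-24: θ=214.7° here. β=51.2, B=91.7. -24·(0.5583 − sin(2π·0.5583)/(2π)) = -14.7693 → s = 47.2307
velocity in seg [163.5°–255.2°] (cycloidal), θ in radians: β = 51.2° = 0.8936 rad, B = 91.7° = 1.6005 rad; ds/dθ = (h/B)(1 − cos(2πβ/B)) = ((-24)/1.6005)(1 − cos(2π·0.5583)) = -28.994938 mm/rad

s = 47.2307, ds/dθ = -28.9949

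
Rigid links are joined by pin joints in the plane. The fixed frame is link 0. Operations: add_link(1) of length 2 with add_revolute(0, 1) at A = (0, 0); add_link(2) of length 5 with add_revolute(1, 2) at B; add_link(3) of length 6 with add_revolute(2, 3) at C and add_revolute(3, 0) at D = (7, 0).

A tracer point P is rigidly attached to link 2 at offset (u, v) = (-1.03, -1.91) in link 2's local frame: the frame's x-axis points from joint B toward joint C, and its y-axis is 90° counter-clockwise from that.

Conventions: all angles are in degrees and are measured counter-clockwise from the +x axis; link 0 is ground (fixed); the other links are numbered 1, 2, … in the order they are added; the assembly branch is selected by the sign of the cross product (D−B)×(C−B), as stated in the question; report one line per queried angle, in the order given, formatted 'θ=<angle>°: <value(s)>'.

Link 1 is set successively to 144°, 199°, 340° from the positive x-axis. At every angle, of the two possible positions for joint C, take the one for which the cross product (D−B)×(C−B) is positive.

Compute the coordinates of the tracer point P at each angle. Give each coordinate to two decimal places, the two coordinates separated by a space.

A=(0,0), D=(7.00,0)
θ=144°: B = A + 2.00·(cos144°, sin144°) = (-1.6180, 1.1756)
θ=144°: |BD| = 8.6978
θ=144°: circle(B,5.00) ∩ circle(D,6.00): a=3.7166, h=3.3447
θ=144°:   candidates: C₊=(2.5165,3.9873) cross=29.092; C₋=(1.6124,-2.6408) cross=-29.092
θ=144°:   branch + wants cross > 0 → take C=(2.5165,3.9873) (cross=29.092)
θ=144°: ex = (C−B)/|BC| = (0.8269,0.5623); ey = (-0.5623,0.8269)
θ=144°: P = B + -1.03·ex + -1.91·ey = (-1.3957,-0.9830)
θ=199°: B = A + 2.00·(cos199°, sin199°) = (-1.8910, -0.6511)
θ=199°: |BD| = 8.9148
θ=199°: circle(B,5.00) ∩ circle(D,6.00): a=3.8405, h=3.2017
θ=199°:   candidates: C₊=(1.7053,2.8225) cross=28.542; C₋=(2.1730,-3.5638) cross=-28.542
θ=199°:   branch + wants cross > 0 → take C=(1.7053,2.8225) (cross=28.542)
θ=199°: ex = (C−B)/|BC| = (0.7193,0.6947); ey = (-0.6947,0.7193)
θ=199°: P = B + -1.03·ex + -1.91·ey = (-1.3050,-2.7405)
θ=340°: B = A + 2.00·(cos340°, sin340°) = (1.8794, -0.6840)
θ=340°: |BD| = 5.1661
θ=340°: circle(B,5.00) ∩ circle(D,6.00): a=1.5184, h=4.7639
θ=340°:   candidates: C₊=(2.7537,4.2389) cross=24.611; C₋=(4.0152,-5.2049) cross=-24.611
θ=340°:   branch + wants cross > 0 → take C=(2.7537,4.2389) (cross=24.611)
θ=340°: ex = (C−B)/|BC| = (0.1749,0.9846); ey = (-0.9846,0.1749)
θ=340°: P = B + -1.03·ex + -1.91·ey = (3.5799,-2.0321)

θ=144°: -1.40 -0.98
θ=199°: -1.30 -2.74
θ=340°: 3.58 -2.03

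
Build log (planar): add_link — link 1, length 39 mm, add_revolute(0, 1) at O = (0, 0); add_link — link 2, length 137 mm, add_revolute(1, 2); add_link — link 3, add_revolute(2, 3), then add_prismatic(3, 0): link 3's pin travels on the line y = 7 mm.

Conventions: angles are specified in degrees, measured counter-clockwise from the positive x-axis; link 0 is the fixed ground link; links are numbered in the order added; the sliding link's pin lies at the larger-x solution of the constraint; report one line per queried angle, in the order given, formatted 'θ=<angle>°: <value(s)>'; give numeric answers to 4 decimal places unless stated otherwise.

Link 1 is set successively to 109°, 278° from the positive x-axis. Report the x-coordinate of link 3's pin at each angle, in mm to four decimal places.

geometry: r = 39 mm, L = 137 mm, e = 7 mm
θ=109°: crank pin P = (r cos θ, r sin θ) = (-12.697158, 36.875224)
θ=109°: h = r sin θ − e = 36.875224 − 7 = 29.875224
θ=109°: x = r cos θ + √(L² − h²) = -12.697158 + 133.702921 = 121.005763
θ=278°: crank pin P = (r cos θ, r sin θ) = (5.427751, -38.620455)
θ=278°: h = r sin θ − e = -38.620455 − 7 = -45.620455
θ=278°: x = r cos θ + √(L² − h²) = 5.427751 + 129.181168 = 134.608919

θ=109°: 121.0058
θ=278°: 134.6089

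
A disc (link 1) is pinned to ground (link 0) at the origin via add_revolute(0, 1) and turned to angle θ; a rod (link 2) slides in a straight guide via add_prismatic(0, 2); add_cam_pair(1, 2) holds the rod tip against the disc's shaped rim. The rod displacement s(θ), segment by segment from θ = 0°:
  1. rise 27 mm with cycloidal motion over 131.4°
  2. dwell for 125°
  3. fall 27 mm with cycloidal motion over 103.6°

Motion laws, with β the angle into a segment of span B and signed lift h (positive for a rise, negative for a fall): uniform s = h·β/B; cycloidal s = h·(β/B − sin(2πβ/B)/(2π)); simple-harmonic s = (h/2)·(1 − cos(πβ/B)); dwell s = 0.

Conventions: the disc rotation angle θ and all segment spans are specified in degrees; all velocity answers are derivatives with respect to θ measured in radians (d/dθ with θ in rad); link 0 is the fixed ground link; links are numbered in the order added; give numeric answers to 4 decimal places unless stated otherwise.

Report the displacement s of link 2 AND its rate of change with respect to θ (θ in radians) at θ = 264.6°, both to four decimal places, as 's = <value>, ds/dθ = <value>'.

segment 1 (0° to 131.4°, cycloidal, h = 27) is passed completely: s = 0.0000 + (27) = 27.0000
segment 2 (131.4° to 256.4°, dwell): s unchanged at 27.0000
θ = 264.6° falls in segment 3 (256.4° to 360°, cycloidal, h = -27): β = 264.6 − 256.4 = 8.2°, B = 103.6°; Δs = -27·(0.0792 − sin(2π·0.0792)/(2π)) = -0.0870; s = 27.0000 − 0.0870 = 26.9130
velocity in seg [256.4°–360°] (cycloidal), θ in radians: β = 8.2° = 0.1431 rad, B = 103.6° = 1.8082 rad; ds/dθ = (h/B)(1 − cos(2πβ/B)) = ((-27)/1.8082)(1 − cos(2π·0.0792)) = -1.808819 mm/rad

s = 26.9130, ds/dθ = -1.8088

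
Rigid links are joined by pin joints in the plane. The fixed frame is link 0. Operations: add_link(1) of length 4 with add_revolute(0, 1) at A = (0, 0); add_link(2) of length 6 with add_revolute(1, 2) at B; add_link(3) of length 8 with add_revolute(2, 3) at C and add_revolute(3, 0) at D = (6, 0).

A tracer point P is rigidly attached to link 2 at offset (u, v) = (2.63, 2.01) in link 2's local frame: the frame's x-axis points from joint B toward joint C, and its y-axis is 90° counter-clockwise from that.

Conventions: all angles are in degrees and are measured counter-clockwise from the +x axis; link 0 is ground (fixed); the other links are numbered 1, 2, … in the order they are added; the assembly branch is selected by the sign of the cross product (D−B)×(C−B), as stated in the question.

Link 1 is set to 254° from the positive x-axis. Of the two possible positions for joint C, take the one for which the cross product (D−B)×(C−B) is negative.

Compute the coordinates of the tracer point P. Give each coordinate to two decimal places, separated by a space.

A=(0,0), D=(6.00,0)
B = A + 4.00·(cos254°, sin254°) = (-1.1025, -3.8450)
|BD| = 8.0765
circle(B,6.00) ∩ circle(D,8.00): a=2.3049, h=5.5396
  candidates: C₊=(-1.7129,2.1238) cross=44.741; C₋=(3.5616,-7.6193) cross=-44.741
  branch - wants cross < 0 → take C=(3.5616,-7.6193) (cross=-44.741)
ex = (C−B)/|BC| = (0.7774,-0.6290); ey = (0.6290,0.7774)
P = B + 2.63·ex + 2.01·ey = (2.2063,-3.9369)

2.21 -3.94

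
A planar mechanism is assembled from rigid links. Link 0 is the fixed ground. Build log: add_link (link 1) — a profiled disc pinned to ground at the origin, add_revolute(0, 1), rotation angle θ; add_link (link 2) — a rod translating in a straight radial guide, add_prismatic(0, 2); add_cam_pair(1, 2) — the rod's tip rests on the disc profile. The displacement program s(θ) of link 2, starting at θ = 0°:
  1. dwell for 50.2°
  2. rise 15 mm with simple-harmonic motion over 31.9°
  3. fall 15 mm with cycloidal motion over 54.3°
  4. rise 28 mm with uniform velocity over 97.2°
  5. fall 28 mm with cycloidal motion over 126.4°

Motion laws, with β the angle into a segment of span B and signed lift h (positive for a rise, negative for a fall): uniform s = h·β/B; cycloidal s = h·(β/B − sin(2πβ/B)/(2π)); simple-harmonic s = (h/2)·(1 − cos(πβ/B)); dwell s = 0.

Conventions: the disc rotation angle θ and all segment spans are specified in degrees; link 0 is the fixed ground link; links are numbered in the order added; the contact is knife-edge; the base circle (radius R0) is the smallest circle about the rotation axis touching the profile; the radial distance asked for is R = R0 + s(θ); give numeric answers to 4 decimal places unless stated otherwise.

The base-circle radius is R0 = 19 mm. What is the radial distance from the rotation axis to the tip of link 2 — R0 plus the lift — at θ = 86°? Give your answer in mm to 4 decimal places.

seg 1 [0°–50.2°] dwell: s stays 0.0000
seg 2 [50.2°–82.1°] simple-harmonic, h=15: full span → s += 15 → s = 15.0000
seg 3 [82.1°–136.4°] cycloidal, h=-15: θ=86° here. β=3.9, B=54.3. -15·(0.0718 − sin(2π·0.0718)/(2π)) = -0.0362 → s = 14.9638
R = R0 + s = 19 + 14.9638 = 33.9638

33.9638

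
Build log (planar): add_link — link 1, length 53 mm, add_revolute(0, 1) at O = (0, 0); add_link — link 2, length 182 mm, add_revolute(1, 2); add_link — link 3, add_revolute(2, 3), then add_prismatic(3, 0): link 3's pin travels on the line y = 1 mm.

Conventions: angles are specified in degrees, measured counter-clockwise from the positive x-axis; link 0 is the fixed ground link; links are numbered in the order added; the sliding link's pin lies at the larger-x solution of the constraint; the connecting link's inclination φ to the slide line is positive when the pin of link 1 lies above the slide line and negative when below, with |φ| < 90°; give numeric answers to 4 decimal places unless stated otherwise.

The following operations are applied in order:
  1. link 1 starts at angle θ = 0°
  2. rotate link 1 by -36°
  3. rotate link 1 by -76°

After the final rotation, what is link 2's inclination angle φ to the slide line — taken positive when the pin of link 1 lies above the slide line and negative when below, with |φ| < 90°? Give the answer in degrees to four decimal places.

geometry: r = 53 mm, L = 182 mm, e = 1 mm; θ starts at 0°
rotate link 1 by -36°: θ ← 0° -36° = -36°
rotate link 1 by -76°: θ ← -36° -76° = -112°
h = r sin θ − e = -49.140744 − 1 = -50.140744
sin φ = h / L = -50.140744 / 182 = -0.27549860
φ = arcsin(-0.27549860) = -15.991729°

-15.9917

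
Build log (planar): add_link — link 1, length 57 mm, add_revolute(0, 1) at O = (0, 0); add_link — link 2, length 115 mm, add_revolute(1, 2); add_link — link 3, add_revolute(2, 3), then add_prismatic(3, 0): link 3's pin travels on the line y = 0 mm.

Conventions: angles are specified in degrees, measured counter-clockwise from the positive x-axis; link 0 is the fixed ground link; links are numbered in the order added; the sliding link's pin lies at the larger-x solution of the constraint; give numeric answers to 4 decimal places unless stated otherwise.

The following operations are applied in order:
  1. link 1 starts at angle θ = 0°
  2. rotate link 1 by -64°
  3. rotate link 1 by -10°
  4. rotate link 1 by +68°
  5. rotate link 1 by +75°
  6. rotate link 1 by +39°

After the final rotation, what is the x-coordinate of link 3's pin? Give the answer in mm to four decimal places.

geometry: r = 57 mm, L = 115 mm, e = 0 mm; θ starts at 0°
rotate link 1 by -64°: θ ← 0° -64° = -64°
rotate link 1 by -10°: θ ← -64° -10° = -74°
rotate link 1 by +68°: θ ← -74° +68° = -6°
rotate link 1 by +75°: θ ← -6° +75° = 69°
rotate link 1 by +39°: θ ← 69° +39° = 108°
crank pin P = (r cos θ, r sin θ) = (-17.613969, 54.210221)
h = r sin θ − e = 54.210221 − 0 = 54.210221
x = r cos θ + √(L² − h²) = -17.613969 + 101.421161 = 83.807192

83.8072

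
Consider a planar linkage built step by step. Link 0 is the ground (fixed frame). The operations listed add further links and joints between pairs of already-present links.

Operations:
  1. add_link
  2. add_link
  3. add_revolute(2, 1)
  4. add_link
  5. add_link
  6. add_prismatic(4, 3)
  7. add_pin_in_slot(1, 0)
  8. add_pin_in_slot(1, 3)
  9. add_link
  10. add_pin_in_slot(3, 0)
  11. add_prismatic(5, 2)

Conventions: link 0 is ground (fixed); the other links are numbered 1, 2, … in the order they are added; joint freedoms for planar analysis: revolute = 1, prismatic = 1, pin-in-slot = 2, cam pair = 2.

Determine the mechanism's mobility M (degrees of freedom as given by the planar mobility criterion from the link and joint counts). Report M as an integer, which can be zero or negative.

link 0 = ground. State L|J1|J2 = 1|0|0
+link1  2|0|0
+link2  3|0|0
R(2,1) f=1→J1  3|1|0
+link3  4|1|0
+link4  5|1|0
P(4,3) f=1→J1  5|2|0
PS(1,0) f=2→J2  5|2|1
PS(1,3) f=2→J2  5|2|2
+link5  6|2|2
PS(3,0) f=2→J2  6|2|3
P(5,2) f=1→J1  6|3|3
M = 3(6−1)−2·3−3 = 15−6−3 = 6

M = 6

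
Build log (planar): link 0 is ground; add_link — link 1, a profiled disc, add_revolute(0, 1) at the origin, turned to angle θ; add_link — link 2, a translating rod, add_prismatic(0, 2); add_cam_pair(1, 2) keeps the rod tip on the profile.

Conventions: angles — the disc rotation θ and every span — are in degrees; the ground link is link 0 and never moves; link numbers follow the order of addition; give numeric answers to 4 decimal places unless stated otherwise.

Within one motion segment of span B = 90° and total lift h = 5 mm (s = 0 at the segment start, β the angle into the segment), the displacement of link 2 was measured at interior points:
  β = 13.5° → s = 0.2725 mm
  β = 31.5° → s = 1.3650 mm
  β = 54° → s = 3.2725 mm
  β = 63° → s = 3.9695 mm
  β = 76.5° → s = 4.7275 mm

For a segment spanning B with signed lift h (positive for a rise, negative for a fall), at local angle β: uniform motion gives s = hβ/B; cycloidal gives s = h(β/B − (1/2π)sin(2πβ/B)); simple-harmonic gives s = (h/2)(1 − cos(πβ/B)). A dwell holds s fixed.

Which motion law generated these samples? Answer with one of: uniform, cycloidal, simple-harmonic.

candidates at β/B = r: uniform s = h·r (linear in β); cycloidal s = h·(r − sin(2πr)/(2π)); simple-harmonic s = (h/2)(1 − cos(πr))
β=13.5°: printed 0.2725 | uniform 0.7500, cycloidal 0.1062, simple-harmonic 0.2725
β=31.5°: printed 1.3650 | uniform 1.7500, cycloidal 1.1062, simple-harmonic 1.3650
β=54°: printed 3.2725 | uniform 3.0000, cycloidal 3.4677, simple-harmonic 3.2725
β=63°: printed 3.9695 | uniform 3.5000, cycloidal 4.2568, simple-harmonic 3.9695
β=76.5°: printed 4.7275 | uniform 4.2500, cycloidal 4.8938, simple-harmonic 4.7275
only one law matches every sample → simple-harmonic

simple-harmonic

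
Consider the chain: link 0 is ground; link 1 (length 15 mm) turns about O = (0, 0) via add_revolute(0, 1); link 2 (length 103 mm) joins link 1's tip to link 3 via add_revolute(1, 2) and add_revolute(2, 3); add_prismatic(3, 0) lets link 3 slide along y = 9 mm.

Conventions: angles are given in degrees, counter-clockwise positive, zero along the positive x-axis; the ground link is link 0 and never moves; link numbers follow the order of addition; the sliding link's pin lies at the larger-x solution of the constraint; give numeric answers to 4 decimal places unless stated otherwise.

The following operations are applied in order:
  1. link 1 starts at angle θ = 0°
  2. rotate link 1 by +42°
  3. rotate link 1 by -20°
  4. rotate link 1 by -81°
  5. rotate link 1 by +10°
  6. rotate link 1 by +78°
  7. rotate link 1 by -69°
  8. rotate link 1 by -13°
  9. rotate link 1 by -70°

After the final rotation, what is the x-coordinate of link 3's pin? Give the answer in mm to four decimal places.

geometry: r = 15 mm, L = 103 mm, e = 9 mm; θ starts at 0°
rotate link 1 by +42°: θ ← 0° +42° = 42°
rotate link 1 by -20°: θ ← 42° -20° = 22°
rotate link 1 by -81°: θ ← 22° -81° = -59°
rotate link 1 by +10°: θ ← -59° +10° = -49°
rotate link 1 by +78°: θ ← -49° +78° = 29°
rotate link 1 by -69°: θ ← 29° -69° = -40°
rotate link 1 by -13°: θ ← -40° -13° = -53°
rotate link 1 by -70°: θ ← -53° -70° = -123°
crank pin P = (r cos θ, r sin θ) = (-8.169586, -12.580059)
h = r sin θ − e = -12.580059 − 9 = -21.580059
x = r cos θ + √(L² − h²) = -8.169586 + 100.713957 = 92.544371

92.5444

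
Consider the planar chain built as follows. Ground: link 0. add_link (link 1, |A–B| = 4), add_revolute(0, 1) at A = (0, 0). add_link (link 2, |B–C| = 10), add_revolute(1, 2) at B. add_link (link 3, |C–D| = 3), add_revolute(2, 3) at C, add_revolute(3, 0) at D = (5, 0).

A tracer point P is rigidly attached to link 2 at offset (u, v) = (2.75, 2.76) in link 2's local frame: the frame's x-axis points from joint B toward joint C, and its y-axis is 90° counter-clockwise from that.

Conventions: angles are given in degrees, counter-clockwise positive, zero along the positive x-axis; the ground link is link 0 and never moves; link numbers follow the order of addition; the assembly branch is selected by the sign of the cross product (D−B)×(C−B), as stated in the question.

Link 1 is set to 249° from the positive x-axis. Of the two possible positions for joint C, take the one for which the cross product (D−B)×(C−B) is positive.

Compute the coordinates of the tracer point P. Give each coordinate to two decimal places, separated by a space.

A=(0,0), D=(5.00,0)
B = A + 4.00·(cos249°, sin249°) = (-1.4335, -3.7343)
|BD| = 7.4387
circle(B,10.00) ∩ circle(D,3.00): a=9.8360, h=1.8036
  candidates: C₊=(6.1679,2.7633) cross=13.417; C₋=(7.9787,-0.3564) cross=-13.417
  branch + wants cross > 0 → take C=(6.1679,2.7633) (cross=13.417)
ex = (C−B)/|BC| = (0.7601,0.6498); ey = (-0.6498,0.7601)
P = B + 2.75·ex + 2.76·ey = (-1.1365,0.1505)

-1.14 0.15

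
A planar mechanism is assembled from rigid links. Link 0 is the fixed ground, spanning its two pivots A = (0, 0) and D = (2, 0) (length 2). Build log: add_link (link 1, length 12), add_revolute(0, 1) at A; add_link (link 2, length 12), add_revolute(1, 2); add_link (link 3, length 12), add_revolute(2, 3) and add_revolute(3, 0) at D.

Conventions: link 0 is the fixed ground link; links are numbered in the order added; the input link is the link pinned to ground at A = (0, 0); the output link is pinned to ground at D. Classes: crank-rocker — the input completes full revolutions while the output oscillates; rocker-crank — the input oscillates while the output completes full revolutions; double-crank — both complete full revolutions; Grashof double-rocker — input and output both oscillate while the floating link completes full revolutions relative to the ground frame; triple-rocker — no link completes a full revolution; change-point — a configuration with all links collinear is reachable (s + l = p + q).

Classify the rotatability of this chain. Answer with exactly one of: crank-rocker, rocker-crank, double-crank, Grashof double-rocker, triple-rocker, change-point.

lengths: ground=2, input=12, coupler=12, output=12
sorted: s=2 (shortest), l=12 (longest), p+q=24
s + l = 14 vs p + q = 24
s + l < p + q (Grashof) with shortest = ground link → double-crank

double-crank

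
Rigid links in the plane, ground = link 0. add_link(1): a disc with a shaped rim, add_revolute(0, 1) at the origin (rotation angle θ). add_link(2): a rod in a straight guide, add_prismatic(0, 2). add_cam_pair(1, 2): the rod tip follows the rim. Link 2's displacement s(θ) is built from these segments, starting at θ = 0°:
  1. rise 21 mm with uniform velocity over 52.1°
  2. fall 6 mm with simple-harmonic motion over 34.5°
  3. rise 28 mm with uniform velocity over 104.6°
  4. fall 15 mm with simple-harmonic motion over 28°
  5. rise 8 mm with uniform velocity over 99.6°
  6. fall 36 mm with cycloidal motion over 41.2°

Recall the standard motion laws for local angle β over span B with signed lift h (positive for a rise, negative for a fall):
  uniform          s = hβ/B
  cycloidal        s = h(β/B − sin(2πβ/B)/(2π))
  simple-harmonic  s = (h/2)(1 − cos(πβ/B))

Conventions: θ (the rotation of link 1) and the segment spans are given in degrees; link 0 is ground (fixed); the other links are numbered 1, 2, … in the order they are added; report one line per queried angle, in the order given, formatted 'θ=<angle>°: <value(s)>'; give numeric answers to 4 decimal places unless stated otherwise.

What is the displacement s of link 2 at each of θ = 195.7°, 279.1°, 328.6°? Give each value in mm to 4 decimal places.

segment 1 (0° to 52.1°, uniform, h = 21) is passed completely: s = 0.0000 + (21) = 21.0000
segment 2 (52.1° to 86.6°, simple-harmonic, h = -6) is passed completely: s = 21.0000 + (-6) = 15.0000
segment 3 (86.6° to 191.2°, uniform, h = 28) is passed completely: s = 15.0000 + (28) = 43.0000
θ = 195.7° falls in segment 4 (191.2° to 219.2°, simple-harmonic, h = -15): β = 195.7 − 191.2 = 4.5°, B = 28°; Δs = -15/2·(1 − cos(π·0.1607)) = -0.9358; s = 43.0000 − 0.9358 = 42.0642
segment 4 (191.2° to 219.2°, simple-harmonic, h = -15) is passed completely: s = 43.0000 + (-15) = 28.0000
θ = 279.1° falls in segment 5 (219.2° to 318.8°, uniform, h = 8): β = 279.1 − 219.2 = 59.9°, B = 99.6°; Δs = 8·59.9/99.6 = 4.8112; s = 28.0000 + 4.8112 = 32.8112
segment 5 (219.2° to 318.8°, uniform, h = 8) is passed completely: s = 28.0000 + (8) = 36.0000
θ = 328.6° falls in segment 6 (318.8° to 360°, cycloidal, h = -36): β = 328.6 − 318.8 = 9.8°, B = 41.2°; Δs = -36·(0.2379 − sin(2π·0.2379)/(2π)) = -2.8502; s = 36.0000 − 2.8502 = 33.1498

θ=195.7°: 42.0642
θ=279.1°: 32.8112
θ=328.6°: 33.1498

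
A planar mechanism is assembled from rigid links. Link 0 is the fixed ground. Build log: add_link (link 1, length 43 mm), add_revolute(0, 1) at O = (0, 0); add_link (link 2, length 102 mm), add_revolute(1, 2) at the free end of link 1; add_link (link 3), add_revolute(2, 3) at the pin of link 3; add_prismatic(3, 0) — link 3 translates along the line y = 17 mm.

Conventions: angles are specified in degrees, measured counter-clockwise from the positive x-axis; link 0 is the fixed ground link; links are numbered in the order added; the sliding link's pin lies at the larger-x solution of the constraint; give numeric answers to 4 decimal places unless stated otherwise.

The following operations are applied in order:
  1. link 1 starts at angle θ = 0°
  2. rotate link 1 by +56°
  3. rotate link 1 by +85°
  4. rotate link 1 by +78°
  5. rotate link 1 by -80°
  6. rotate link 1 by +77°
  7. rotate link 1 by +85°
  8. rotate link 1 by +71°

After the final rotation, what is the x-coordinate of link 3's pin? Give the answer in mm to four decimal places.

geometry: r = 43 mm, L = 102 mm, e = 17 mm; θ starts at 0°
rotate link 1 by +56°: θ ← 0° +56° = 56°
rotate link 1 by +85°: θ ← 56° +85° = 141°
rotate link 1 by +78°: θ ← 141° +78° = 219°
rotate link 1 by -80°: θ ← 219° -80° = 139°
rotate link 1 by +77°: θ ← 139° +77° = 216°
rotate link 1 by +85°: θ ← 216° +85° = 301°
rotate link 1 by +71°: θ ← 301° +71° = 372°
crank pin P = (r cos θ, r sin θ) = (42.060347, 8.940203)
h = r sin θ − e = 8.940203 − 17 = -8.059797
x = r cos θ + √(L² − h²) = 42.060347 + 101.681068 = 143.741415

143.7414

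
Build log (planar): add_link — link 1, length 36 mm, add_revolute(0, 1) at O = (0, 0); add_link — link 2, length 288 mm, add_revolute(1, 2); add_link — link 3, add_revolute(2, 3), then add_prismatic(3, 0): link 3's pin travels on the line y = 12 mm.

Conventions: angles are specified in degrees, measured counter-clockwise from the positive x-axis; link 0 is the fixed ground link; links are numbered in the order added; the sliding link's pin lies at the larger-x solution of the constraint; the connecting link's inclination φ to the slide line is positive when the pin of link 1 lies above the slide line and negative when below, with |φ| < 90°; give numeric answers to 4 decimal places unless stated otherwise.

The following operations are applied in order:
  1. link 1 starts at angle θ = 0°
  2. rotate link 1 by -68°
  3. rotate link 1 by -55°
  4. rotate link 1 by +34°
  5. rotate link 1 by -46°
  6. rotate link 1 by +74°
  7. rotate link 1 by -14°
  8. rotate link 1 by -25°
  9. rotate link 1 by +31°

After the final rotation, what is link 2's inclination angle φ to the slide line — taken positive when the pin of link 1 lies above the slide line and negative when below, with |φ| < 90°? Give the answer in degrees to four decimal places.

geometry: r = 36 mm, L = 288 mm, e = 12 mm; θ starts at 0°
rotate link 1 by -68°: θ ← 0° -68° = -68°
rotate link 1 by -55°: θ ← -68° -55° = -123°
rotate link 1 by +34°: θ ← -123° +34° = -89°
rotate link 1 by -46°: θ ← -89° -46° = -135°
rotate link 1 by +74°: θ ← -135° +74° = -61°
rotate link 1 by -14°: θ ← -61° -14° = -75°
rotate link 1 by -25°: θ ← -75° -25° = -100°
rotate link 1 by +31°: θ ← -100° +31° = -69°
h = r sin θ − e = -33.608895 − 12 = -45.608895
sin φ = h / L = -45.608895 / 288 = -0.15836422
φ = arcsin(-0.15836422) = -9.111962°

-9.1120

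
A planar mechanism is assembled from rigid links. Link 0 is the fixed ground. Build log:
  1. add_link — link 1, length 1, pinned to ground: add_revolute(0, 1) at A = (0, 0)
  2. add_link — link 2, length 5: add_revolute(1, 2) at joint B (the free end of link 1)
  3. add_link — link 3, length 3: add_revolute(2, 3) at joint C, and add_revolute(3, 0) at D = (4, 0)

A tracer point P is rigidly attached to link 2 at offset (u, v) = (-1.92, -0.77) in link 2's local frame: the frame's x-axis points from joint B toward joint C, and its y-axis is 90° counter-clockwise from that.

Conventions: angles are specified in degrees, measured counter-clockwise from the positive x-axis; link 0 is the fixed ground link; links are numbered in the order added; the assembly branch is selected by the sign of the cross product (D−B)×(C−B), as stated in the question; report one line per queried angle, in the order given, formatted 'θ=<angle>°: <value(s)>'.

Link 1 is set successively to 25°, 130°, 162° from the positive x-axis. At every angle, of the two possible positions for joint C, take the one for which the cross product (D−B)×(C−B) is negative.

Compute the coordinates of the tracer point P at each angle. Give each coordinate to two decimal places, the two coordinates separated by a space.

A=(0,0), D=(4.00,0)
θ=25°: B = A + 1.00·(cos25°, sin25°) = (0.9063, 0.4226)
θ=25°: |BD| = 3.1224
θ=25°: circle(B,5.00) ∩ circle(D,3.00): a=4.1233, h=2.8281
θ=25°:   candidates: C₊=(5.3745,2.6666) cross=8.831; C₋=(4.6089,-2.9376) cross=-8.831
θ=25°:   branch - wants cross < 0 → take C=(4.6089,-2.9376) (cross=-8.831)
θ=25°: ex = (C−B)/|BC| = (0.7405,-0.6720); ey = (0.6720,0.7405)
θ=25°: P = B + -1.92·ex + -0.77·ey = (-1.0330,1.1427)
θ=130°: B = A + 1.00·(cos130°, sin130°) = (-0.6428, 0.7660)
θ=130°: |BD| = 4.7056
θ=130°: circle(B,5.00) ∩ circle(D,3.00): a=4.0529, h=2.9281
θ=130°:   candidates: C₊=(3.8327,2.9953) cross=13.779; C₋=(2.8794,-2.7828) cross=-13.779
θ=130°:   branch - wants cross < 0 → take C=(2.8794,-2.7828) (cross=-13.779)
θ=130°: ex = (C−B)/|BC| = (0.7044,-0.7098); ey = (0.7098,0.7044)
θ=130°: P = B + -1.92·ex + -0.77·ey = (-2.5418,1.5864)
θ=162°: B = A + 1.00·(cos162°, sin162°) = (-0.9511, 0.3090)
θ=162°: |BD| = 4.9607
θ=162°: circle(B,5.00) ∩ circle(D,3.00): a=4.0930, h=2.8718
θ=162°:   candidates: C₊=(3.3129,2.9203) cross=14.246; C₋=(2.9551,-2.8122) cross=-14.246
θ=162°:   branch - wants cross < 0 → take C=(2.9551,-2.8122) (cross=-14.246)
θ=162°: ex = (C−B)/|BC| = (0.7812,-0.6242); ey = (0.6242,0.7812)
θ=162°: P = B + -1.92·ex + -0.77·ey = (-2.9317,0.9060)

θ=25°: -1.03 1.14
θ=130°: -2.54 1.59
θ=162°: -2.93 0.91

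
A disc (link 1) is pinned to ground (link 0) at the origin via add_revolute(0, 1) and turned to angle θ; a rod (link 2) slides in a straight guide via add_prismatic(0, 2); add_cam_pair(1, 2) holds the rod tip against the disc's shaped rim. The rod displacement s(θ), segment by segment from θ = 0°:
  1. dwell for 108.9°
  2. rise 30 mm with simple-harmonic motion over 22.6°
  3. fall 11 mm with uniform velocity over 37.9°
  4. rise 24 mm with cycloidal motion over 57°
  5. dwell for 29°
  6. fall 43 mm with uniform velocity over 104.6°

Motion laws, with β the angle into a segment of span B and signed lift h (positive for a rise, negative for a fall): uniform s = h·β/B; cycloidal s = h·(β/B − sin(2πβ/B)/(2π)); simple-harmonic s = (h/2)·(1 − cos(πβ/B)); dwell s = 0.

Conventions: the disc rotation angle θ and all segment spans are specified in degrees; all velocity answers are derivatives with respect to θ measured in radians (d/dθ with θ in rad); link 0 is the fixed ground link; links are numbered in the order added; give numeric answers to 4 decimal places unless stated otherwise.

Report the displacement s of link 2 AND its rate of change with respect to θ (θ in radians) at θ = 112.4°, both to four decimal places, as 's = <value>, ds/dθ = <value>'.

segment 1 (0° to 108.9°, dwell): s unchanged at 0.0000
θ = 112.4° falls in segment 2 (108.9° to 131.5°, simple-harmonic, h = 30): β = 112.4 − 108.9 = 3.5°, B = 22.6°; Δs = 30/2·(1 − cos(π·0.1549)) = 1.7406; s = 0.0000 + 1.7406 = 1.7406
velocity in seg [108.9°–131.5°] (simple-harmonic), θ in radians: β = 3.5° = 0.0611 rad, B = 22.6° = 0.3944 rad; ds/dθ = (πh/(2B)) sin(πβ/B) = (π·30/(2·0.3944)) sin(π·0.1549) = 55.859084 mm/rad

s = 1.7406, ds/dθ = 55.8591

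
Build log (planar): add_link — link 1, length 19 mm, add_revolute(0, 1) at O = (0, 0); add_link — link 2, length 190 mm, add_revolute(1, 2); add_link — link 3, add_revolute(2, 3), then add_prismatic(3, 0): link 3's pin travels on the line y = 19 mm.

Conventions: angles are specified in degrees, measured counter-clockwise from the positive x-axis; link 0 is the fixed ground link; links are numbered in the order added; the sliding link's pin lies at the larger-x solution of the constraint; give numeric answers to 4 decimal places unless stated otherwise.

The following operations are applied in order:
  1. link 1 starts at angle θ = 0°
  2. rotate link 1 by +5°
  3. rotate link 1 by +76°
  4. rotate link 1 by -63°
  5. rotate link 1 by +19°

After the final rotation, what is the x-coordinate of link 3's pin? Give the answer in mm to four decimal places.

geometry: r = 19 mm, L = 190 mm, e = 19 mm; θ starts at 0°
rotate link 1 by +5°: θ ← 0° +5° = 5°
rotate link 1 by +76°: θ ← 5° +76° = 81°
rotate link 1 by -63°: θ ← 81° -63° = 18°
rotate link 1 by +19°: θ ← 18° +19° = 37°
crank pin P = (r cos θ, r sin θ) = (15.174075, 11.434485)
h = r sin θ − e = 11.434485 − 19 = -7.565515
x = r cos θ + √(L² − h²) = 15.174075 + 189.849317 = 205.023391

205.0234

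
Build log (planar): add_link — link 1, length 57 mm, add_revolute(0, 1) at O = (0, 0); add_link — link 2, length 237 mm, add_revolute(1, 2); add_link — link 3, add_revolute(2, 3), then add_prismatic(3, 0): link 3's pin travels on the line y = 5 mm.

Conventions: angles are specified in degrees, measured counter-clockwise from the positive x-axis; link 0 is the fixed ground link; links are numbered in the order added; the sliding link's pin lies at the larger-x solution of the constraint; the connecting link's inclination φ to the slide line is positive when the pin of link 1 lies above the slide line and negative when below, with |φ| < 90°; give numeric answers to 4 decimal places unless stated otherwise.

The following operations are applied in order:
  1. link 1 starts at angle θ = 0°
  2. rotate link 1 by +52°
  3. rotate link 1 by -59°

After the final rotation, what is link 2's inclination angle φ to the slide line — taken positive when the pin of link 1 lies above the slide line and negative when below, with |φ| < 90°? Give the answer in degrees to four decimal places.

geometry: r = 57 mm, L = 237 mm, e = 5 mm; θ starts at 0°
rotate link 1 by +52°: θ ← 0° +52° = 52°
rotate link 1 by -59°: θ ← 52° -59° = -7°
h = r sin θ − e = -6.946553 − 5 = -11.946553
sin φ = h / L = -11.946553 / 237 = -0.05040739
φ = arcsin(-0.05040739) = -2.889355°

-2.8894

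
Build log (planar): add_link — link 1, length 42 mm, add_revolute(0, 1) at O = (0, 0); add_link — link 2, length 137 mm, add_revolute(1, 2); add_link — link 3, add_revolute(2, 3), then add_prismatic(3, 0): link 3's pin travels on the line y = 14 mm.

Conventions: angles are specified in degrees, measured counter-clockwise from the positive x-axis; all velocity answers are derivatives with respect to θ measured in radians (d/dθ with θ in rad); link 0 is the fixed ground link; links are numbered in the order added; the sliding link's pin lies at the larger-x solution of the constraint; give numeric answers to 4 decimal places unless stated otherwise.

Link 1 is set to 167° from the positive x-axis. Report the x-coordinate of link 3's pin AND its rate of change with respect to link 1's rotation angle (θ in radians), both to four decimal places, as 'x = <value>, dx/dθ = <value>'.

geometry: r = 42 mm, L = 137 mm, e = 14 mm
crank pin P = (r cos θ, r sin θ) = (-40.923543, 9.447944)
h = r sin θ − e = 9.447944 − 14 = -4.552056
x = r cos θ + √(L² − h²) = -40.923543 + 136.924354 = 96.000812
dx/dθ = −r sin θ − h·r cos θ/√(L² − h²) (θ in radians; h = -4.552056) = -10.808449

x = 96.0008, dx/dθ = -10.8084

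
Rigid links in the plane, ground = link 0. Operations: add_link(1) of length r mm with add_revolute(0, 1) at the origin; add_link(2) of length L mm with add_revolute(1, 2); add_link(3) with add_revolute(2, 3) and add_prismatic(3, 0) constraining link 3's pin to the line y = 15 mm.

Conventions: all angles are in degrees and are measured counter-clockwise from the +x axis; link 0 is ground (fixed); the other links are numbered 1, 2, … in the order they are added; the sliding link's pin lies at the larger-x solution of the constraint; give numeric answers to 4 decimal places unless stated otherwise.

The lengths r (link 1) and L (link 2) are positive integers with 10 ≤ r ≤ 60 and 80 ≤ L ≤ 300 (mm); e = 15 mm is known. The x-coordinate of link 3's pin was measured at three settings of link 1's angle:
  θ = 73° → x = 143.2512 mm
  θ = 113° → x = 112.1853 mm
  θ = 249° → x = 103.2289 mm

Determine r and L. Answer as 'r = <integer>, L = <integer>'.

constraint per measurement: (x − r cos θ)² + (r sin θ − e)² = L²
subtracting the θ₁ and θ₂ equations cancels the r² and L² terms:
r = (x₁² − x₂²) / (2[(x₁cos θ₁ + e sin θ₁) − (x₂cos θ₂ + e sin θ₂)]) = 46.0000 → r = 46
L² = (x₁ − r cos θ₁)² + (r sin θ₁ − e)² = 17689.0068 → L = 133.0000 → L = 133
check at θ₃=249°: x = 103.2289 (printed 103.2289) ✓

r = 46, L = 133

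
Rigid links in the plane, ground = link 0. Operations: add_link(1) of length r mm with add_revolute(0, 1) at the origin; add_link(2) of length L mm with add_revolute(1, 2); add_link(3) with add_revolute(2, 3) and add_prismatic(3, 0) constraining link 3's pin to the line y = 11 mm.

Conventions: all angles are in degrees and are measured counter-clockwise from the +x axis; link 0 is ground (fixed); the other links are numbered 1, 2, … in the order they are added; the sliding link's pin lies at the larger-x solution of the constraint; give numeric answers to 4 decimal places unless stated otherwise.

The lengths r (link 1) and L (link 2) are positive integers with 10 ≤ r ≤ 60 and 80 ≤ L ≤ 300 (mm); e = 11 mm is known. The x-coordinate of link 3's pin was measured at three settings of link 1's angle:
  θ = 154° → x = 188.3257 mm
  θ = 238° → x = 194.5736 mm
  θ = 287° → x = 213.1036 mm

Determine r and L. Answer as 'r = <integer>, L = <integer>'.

constraint per measurement: (x − r cos θ)² + (r sin θ − e)² = L²
subtracting the θ₁ and θ₂ equations cancels the r² and L² terms:
r = (x₁² − x₂²) / (2[(x₁cos θ₁ + e sin θ₁) − (x₂cos θ₂ + e sin θ₂)]) = 22.9999 → r = 23
L² = (x₁ − r cos θ₁)² + (r sin θ₁ − e)² = 43680.9903 → L = 209.0000 → L = 209
check at θ₃=287°: x = 213.1036 (printed 213.1036) ✓

r = 23, L = 209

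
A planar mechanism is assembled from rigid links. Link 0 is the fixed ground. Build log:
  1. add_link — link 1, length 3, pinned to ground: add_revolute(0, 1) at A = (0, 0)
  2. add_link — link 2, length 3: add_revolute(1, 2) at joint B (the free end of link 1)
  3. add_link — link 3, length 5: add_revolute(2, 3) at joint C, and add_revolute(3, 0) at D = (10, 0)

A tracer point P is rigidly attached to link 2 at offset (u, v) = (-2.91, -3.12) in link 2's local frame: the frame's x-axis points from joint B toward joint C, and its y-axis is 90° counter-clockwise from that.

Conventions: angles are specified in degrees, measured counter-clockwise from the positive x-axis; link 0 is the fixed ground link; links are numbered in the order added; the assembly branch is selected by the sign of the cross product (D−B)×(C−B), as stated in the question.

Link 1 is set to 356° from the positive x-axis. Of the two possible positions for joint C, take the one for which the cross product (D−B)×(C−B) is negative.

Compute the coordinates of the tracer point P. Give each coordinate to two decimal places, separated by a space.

A=(0,0), D=(10.00,0)
B = A + 3.00·(cos356°, sin356°) = (2.9927, -0.2093)
|BD| = 7.0104
circle(B,3.00) ∩ circle(D,5.00): a=2.3641, h=1.8469
  candidates: C₊=(5.3006,1.7074) cross=12.948; C₋=(5.4108,-1.9848) cross=-12.948
  branch - wants cross < 0 → take C=(5.4108,-1.9848) (cross=-12.948)
ex = (C−B)/|BC| = (0.8060,-0.5919); ey = (0.5919,0.8060)
P = B + -2.91·ex + -3.12·ey = (-1.1995,-1.0018)

-1.20 -1.00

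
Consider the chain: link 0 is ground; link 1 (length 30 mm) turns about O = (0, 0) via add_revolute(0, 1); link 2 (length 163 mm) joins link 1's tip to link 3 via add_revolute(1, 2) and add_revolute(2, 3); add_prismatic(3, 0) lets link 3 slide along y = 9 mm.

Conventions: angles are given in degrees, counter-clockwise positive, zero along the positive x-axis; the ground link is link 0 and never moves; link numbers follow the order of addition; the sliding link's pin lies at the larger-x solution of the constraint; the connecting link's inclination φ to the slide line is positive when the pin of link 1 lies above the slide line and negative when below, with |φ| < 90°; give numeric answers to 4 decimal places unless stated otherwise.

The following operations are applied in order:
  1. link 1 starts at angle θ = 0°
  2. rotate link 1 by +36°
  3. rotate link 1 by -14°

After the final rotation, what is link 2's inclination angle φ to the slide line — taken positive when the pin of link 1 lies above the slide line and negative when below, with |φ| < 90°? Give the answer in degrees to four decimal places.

geometry: r = 30 mm, L = 163 mm, e = 9 mm; θ starts at 0°
rotate link 1 by +36°: θ ← 0° +36° = 36°
rotate link 1 by -14°: θ ← 36° -14° = 22°
h = r sin θ − e = 11.238198 − 9 = 2.238198
sin φ = h / L = 2.238198 / 163 = 0.01373127
φ = arcsin(0.01373127) = 0.786769°

0.7868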